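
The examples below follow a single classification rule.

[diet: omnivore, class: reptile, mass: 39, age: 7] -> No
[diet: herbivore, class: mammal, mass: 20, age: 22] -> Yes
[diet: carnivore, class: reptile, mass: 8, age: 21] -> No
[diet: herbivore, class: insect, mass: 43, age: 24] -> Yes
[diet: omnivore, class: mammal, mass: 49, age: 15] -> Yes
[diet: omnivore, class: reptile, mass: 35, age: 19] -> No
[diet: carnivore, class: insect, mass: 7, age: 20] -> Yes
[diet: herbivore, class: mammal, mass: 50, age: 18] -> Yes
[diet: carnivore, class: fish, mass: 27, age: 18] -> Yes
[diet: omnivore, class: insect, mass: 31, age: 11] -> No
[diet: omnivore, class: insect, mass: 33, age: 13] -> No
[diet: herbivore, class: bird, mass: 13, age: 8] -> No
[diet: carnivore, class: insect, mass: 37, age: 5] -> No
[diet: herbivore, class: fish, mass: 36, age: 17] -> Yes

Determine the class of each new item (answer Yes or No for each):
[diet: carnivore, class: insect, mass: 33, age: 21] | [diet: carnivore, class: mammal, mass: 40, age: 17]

A rule that fits every label: class is not reptile AND age ≥ 15 — true of each 'Yes' example, false of each 'No' one.
[diet: carnivore, class: insect, mass: 33, age: 21]: class is insect, age = 21 — has this property, so Yes. [diet: carnivore, class: mammal, mass: 40, age: 17]: class is mammal, age = 17 — has this property, so Yes.

Yes, Yes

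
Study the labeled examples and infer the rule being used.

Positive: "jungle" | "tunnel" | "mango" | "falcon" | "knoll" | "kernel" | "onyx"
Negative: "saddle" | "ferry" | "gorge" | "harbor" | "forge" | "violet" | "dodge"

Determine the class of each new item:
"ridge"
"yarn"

Negative, Positive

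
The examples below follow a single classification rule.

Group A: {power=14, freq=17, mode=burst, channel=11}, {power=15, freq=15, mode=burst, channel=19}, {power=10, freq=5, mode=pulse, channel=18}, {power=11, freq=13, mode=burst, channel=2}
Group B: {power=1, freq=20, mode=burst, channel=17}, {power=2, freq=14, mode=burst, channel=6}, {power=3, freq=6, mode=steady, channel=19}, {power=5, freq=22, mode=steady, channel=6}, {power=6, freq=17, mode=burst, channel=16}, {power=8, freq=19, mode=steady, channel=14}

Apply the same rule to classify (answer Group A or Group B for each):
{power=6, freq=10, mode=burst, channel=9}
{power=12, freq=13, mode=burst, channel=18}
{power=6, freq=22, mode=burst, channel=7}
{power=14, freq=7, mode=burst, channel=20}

Group B, Group A, Group B, Group A

The rule appears to be: power ≥ 10.
Group B: {power=6, freq=10, mode=burst, channel=9}, since power = 6. Group A: {power=12, freq=13, mode=burst, channel=18}, since power = 12. Group B: {power=6, freq=22, mode=burst, channel=7}, since power = 6. Group A: {power=14, freq=7, mode=burst, channel=20}, since power = 14.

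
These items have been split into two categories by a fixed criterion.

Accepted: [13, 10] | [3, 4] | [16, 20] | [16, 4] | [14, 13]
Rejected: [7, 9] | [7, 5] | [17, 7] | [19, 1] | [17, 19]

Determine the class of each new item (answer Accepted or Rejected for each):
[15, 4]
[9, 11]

All 'Accepted' examples share one property — product is even — and every 'Rejected' example lacks it.
[15, 4] — 15·4 = 60, hence Accepted.
[9, 11] — 9·11 = 99, hence Rejected.

Accepted, Rejected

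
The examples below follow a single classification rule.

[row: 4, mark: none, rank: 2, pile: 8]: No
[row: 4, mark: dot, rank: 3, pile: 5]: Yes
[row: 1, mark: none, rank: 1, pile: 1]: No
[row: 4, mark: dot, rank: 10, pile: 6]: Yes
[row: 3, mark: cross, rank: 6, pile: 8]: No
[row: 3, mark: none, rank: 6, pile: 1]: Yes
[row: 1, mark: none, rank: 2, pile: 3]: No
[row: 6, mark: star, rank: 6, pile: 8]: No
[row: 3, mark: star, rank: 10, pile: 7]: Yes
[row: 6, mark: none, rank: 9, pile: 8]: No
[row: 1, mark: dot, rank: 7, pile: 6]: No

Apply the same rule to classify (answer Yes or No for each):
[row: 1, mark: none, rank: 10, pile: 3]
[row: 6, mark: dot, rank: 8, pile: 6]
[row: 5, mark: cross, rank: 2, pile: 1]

The classifier is using: row ≥ 3 AND pile ≤ 7.

No, Yes, Yes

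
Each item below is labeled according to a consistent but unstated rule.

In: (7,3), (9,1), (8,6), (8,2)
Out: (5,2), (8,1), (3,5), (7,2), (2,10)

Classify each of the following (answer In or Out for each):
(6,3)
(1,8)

The rule appears to be: first > second AND sum is even.

Out, Out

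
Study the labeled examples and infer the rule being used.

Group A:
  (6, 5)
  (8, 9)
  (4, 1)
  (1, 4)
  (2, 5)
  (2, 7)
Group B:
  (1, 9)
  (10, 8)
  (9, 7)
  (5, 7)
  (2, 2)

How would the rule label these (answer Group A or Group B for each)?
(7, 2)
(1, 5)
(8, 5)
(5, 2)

The common property of the 'Group A' items is: sum is odd. No 'Group B' item has it.
(7, 2) → 7+2 = 9 → Group A.
(1, 5) → 1+5 = 6 → Group B.
(8, 5) → 8+5 = 13 → Group A.
(5, 2) → 5+2 = 7 → Group A.

Group A, Group B, Group A, Group A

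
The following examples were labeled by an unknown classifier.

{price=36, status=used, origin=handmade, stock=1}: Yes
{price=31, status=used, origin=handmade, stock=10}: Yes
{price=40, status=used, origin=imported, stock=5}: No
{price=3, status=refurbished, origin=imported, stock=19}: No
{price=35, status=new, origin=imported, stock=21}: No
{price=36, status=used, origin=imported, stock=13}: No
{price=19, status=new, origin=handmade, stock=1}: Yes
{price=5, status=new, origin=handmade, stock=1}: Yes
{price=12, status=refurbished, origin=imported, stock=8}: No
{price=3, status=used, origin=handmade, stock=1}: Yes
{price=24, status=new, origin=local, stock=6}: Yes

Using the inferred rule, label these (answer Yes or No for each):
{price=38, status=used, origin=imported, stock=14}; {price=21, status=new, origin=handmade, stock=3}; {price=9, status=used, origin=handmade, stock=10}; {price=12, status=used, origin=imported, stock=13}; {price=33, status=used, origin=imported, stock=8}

The simplest hypothesis consistent with all the labels is: origin is not imported.

No, Yes, Yes, No, No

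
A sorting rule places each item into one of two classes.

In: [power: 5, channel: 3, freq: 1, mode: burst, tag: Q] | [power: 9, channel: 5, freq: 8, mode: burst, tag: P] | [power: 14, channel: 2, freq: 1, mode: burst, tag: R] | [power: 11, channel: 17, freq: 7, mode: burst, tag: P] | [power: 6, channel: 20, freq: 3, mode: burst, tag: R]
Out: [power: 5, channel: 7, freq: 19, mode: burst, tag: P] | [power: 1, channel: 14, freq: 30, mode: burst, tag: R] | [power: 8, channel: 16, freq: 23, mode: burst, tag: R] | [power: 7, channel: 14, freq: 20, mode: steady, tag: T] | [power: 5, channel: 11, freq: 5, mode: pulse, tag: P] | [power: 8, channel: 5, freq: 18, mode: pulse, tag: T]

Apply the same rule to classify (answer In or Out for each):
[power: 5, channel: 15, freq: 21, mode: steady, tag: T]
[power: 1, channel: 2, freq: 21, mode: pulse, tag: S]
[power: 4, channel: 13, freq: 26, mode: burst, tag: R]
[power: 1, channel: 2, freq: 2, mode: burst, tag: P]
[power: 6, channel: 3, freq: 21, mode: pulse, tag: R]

Out, Out, Out, In, Out

Rule: mode is burst AND freq ≤ 8. This holds for each 'In' example and fails for each 'Out' one.
[power: 5, channel: 15, freq: 21, mode: steady, tag: T] → mode is steady, freq = 21 → Out.
[power: 1, channel: 2, freq: 21, mode: pulse, tag: S] → mode is pulse, freq = 21 → Out.
[power: 4, channel: 13, freq: 26, mode: burst, tag: R] → mode is burst, freq = 26 → Out.
[power: 1, channel: 2, freq: 2, mode: burst, tag: P] → mode is burst, freq = 2 → In.
[power: 6, channel: 3, freq: 21, mode: pulse, tag: R] → mode is pulse, freq = 21 → Out.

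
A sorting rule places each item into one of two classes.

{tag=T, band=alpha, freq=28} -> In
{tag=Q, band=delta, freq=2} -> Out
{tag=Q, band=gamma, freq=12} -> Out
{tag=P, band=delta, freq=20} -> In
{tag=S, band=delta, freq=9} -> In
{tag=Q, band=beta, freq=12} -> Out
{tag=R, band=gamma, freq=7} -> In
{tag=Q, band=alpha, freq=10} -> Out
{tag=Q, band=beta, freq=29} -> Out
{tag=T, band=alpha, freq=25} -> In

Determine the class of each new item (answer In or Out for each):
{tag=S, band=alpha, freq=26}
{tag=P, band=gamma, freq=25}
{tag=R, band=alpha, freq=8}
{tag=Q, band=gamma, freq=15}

The simplest hypothesis consistent with all the labels is: tag is not Q.

In, In, In, Out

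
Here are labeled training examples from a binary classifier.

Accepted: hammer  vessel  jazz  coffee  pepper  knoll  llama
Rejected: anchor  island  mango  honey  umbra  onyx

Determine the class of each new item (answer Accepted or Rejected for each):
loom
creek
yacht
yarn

Accepted, Accepted, Rejected, Rejected

The pattern is that an item is 'Accepted' exactly when: has a double letter.
loom → 'oo' doubled → Accepted.
creek → 'ee' doubled → Accepted.
yacht → no doubled letter → Rejected.
yarn → no doubled letter → Rejected.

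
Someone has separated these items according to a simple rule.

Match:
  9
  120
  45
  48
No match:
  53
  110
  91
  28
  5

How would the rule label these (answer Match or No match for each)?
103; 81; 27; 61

No match, Match, Match, No match

The simplest hypothesis consistent with all the labels is: multiple of 3.
No match: 103, since 103 = 3·34 + 1. Match: 81, since 81 = 3·27. Match: 27, since 27 = 3·9. No match: 61, since 61 = 3·20 + 1.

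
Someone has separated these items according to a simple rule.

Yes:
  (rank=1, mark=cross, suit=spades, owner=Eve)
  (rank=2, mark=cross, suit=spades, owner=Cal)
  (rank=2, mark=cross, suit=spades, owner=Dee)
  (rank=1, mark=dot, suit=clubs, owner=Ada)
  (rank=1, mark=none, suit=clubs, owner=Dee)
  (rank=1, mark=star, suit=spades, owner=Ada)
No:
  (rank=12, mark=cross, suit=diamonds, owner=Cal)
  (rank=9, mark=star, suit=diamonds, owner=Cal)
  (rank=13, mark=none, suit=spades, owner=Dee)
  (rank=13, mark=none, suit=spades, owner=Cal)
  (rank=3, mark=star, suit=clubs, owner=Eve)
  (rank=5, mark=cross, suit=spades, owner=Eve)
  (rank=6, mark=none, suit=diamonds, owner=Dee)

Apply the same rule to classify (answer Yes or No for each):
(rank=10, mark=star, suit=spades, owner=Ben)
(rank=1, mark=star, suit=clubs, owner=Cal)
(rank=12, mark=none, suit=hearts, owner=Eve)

No, Yes, No

A rule that fits every label: rank ≤ 2 — true of each 'Yes' example, false of each 'No' one.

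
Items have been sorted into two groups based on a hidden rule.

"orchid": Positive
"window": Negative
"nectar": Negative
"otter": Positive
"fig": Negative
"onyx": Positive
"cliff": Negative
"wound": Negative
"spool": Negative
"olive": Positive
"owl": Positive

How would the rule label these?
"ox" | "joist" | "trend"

Positive, Negative, Negative

The classifier is using: starts with 'o'.
"ox" — starts with 'o', hence Positive. "joist" — starts with 'j', hence Negative. "trend" — starts with 't', hence Negative.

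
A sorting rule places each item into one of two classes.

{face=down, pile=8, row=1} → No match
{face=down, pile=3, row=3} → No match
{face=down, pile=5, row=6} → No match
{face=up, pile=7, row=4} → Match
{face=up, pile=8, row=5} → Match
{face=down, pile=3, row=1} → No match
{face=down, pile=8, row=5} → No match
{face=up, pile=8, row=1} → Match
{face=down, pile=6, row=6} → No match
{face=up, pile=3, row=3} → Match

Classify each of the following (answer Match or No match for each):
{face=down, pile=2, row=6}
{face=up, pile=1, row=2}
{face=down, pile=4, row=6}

No match, Match, No match

The classifier is using: face is up.
{face=down, pile=2, row=6}: No match (face is down).
{face=up, pile=1, row=2}: Match (face is up).
{face=down, pile=4, row=6}: No match (face is down).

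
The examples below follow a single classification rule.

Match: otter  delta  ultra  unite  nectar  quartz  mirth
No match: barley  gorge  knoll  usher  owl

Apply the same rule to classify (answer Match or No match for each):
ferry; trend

No match, Match

All 'Match' examples share one property — contains 't' — and every 'No match' example lacks it.
No match: ferry, since no 't'.
Match: trend, since has 't'.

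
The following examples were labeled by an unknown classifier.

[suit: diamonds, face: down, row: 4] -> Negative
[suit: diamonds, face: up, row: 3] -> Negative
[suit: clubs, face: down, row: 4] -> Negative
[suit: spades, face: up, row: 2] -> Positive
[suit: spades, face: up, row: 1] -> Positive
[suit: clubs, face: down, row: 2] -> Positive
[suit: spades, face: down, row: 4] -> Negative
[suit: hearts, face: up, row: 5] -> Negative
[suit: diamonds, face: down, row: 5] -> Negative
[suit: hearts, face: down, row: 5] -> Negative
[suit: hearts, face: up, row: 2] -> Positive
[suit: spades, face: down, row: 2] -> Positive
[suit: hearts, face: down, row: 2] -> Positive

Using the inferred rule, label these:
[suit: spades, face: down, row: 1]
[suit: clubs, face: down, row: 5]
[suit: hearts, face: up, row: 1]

Positive, Negative, Positive

Rule: row ≤ 2. This holds for each 'Positive' example and fails for each 'Negative' one.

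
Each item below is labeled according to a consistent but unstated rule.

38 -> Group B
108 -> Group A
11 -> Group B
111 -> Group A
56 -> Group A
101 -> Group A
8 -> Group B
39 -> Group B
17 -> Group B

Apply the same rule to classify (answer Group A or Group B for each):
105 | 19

Group A, Group B

Every 'Group A' example satisfies: at least 56. None of the 'Group B' examples do.
105: 105 ≥ 56 — meets the rule, so Group A.
19: 19 < 56 — doesn't match, so Group B.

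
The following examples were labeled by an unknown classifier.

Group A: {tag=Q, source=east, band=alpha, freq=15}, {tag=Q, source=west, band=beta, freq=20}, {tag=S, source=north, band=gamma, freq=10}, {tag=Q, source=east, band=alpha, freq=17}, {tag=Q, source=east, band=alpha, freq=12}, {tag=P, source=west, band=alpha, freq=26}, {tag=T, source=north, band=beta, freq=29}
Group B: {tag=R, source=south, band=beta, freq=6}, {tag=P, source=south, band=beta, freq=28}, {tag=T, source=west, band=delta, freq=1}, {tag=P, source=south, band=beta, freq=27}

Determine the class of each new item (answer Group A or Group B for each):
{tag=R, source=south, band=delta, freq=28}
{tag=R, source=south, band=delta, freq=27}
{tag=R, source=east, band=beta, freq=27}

Group B, Group B, Group A

'Group A' ⟺ source is not south AND freq ≥ 6.
{tag=R, source=south, band=delta, freq=28}: source is south, freq = 28, doesn't match → Group B. {tag=R, source=south, band=delta, freq=27}: source is south, freq = 27, doesn't match → Group B. {tag=R, source=east, band=beta, freq=27}: source is east, freq = 27, meets the rule → Group A.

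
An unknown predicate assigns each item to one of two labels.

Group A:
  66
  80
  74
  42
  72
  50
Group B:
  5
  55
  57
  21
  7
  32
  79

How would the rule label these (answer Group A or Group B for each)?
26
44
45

All 'Group A' examples share one property — even AND at least 42 — and every 'Group B' example lacks it.
26 — 26 is even, 26 < 42, hence Group B.
44 — 44 is even, 44 ≥ 42, hence Group A.
45 — 45 is odd, 45 ≥ 42, hence Group B.

Group B, Group A, Group B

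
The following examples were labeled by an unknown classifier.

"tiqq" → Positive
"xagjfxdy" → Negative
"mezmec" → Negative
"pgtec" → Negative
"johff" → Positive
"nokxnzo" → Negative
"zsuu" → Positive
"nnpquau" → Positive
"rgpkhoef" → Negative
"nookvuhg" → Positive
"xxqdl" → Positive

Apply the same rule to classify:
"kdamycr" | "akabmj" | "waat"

The classifier is using: has a double letter.
Negative: "kdamycr", since no doubled letter.
Negative: "akabmj", since no doubled letter.
Positive: "waat", since 'aa' doubled.

Negative, Negative, Positive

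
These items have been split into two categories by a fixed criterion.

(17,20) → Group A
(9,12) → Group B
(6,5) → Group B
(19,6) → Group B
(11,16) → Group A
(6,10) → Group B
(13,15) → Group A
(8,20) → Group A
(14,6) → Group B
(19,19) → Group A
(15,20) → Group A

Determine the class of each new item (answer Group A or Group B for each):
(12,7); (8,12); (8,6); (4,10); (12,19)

Group B, Group B, Group B, Group B, Group A

The simplest hypothesis consistent with all the labels is: sum ≥ 27.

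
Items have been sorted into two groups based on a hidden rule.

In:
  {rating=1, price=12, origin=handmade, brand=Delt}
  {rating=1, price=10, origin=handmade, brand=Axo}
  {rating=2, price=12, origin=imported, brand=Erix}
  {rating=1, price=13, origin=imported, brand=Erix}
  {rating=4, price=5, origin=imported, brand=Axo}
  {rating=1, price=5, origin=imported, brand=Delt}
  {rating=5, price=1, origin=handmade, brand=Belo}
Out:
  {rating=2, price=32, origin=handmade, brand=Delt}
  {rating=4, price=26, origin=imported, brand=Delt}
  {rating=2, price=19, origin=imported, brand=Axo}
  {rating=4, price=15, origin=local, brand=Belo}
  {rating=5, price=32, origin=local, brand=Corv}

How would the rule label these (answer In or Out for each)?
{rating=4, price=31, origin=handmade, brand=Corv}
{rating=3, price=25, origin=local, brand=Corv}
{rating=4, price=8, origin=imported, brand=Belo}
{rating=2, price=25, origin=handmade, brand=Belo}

Out, Out, In, Out

The classifier is using: price ≤ 13.
{rating=4, price=31, origin=handmade, brand=Corv}: price = 31 — doesn't match, so Out. {rating=3, price=25, origin=local, brand=Corv}: price = 25 — doesn't match, so Out. {rating=4, price=8, origin=imported, brand=Belo}: price = 8 — checks out, so In. {rating=2, price=25, origin=handmade, brand=Belo}: price = 25 — doesn't match, so Out.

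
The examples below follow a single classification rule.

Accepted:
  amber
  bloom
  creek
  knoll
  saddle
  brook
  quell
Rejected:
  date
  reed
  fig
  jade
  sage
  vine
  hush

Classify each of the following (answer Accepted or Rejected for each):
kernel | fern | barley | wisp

All 'Accepted' examples share one property — length ≥ 5 — and every 'Rejected' example lacks it.
kernel — length 6, hence Accepted.
fern — length 4, hence Rejected.
barley — length 6, hence Accepted.
wisp — length 4, hence Rejected.

Accepted, Rejected, Accepted, Rejected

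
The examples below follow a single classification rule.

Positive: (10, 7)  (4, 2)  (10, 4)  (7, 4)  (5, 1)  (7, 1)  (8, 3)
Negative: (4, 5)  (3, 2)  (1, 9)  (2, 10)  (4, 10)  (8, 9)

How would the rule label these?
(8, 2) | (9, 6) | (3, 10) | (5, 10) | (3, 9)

Positive, Positive, Negative, Negative, Negative

A rule that fits every label: first > second AND sum ≥ 6 — true of each 'Positive' example, false of each 'Negative' one.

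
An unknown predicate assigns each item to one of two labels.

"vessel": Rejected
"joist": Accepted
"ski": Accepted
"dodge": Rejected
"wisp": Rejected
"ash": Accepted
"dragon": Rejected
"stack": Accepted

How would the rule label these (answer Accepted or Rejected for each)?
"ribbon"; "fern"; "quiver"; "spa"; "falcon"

Every 'Accepted' example satisfies: odd length AND contains 's'. None of the 'Rejected' examples do.
"ribbon": length 6, no 's' — does not satisfy this, so Rejected.
"fern": length 4, no 's' — does not satisfy this, so Rejected.
"quiver": length 6, no 's' — does not satisfy this, so Rejected.
"spa": length 3, has 's' — matches, so Accepted.
"falcon": length 6, no 's' — does not satisfy this, so Rejected.

Rejected, Rejected, Rejected, Accepted, Rejected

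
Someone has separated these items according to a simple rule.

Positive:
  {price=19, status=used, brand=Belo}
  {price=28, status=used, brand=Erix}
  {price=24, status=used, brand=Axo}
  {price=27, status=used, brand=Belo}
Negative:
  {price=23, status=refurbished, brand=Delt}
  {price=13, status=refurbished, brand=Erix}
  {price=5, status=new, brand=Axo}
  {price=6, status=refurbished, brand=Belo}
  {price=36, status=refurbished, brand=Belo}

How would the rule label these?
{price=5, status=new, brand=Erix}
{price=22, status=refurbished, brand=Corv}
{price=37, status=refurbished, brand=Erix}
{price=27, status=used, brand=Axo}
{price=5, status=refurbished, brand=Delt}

Negative, Negative, Negative, Positive, Negative

Rule: status is used. This holds for each 'Positive' example and fails for each 'Negative' one.
{price=5, status=new, brand=Erix}: status is new, doesn't qualify → Negative.
{price=22, status=refurbished, brand=Corv}: status is refurbished, doesn't qualify → Negative.
{price=37, status=refurbished, brand=Erix}: status is refurbished, doesn't qualify → Negative.
{price=27, status=used, brand=Axo}: status is used, qualifies → Positive.
{price=5, status=refurbished, brand=Delt}: status is refurbished, doesn't qualify → Negative.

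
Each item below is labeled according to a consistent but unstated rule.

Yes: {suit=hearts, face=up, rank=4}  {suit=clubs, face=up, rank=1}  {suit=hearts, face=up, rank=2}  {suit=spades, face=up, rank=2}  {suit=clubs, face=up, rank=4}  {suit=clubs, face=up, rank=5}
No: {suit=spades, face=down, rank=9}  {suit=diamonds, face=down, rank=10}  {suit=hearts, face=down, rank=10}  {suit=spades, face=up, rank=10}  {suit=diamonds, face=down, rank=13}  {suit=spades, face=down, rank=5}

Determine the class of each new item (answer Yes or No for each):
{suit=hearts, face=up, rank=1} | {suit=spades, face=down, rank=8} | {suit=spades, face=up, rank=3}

Yes, No, Yes

The pattern is that an item is 'Yes' exactly when: face is up AND rank ≤ 5.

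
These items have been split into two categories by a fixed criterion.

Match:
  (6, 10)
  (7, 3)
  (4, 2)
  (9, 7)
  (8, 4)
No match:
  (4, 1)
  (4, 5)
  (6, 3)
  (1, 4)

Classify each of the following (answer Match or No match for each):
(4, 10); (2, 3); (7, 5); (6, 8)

Match, No match, Match, Match

All 'Match' examples share one property — sum is even — and every 'No match' example lacks it.
(4, 10): Match (4+10 = 14).
(2, 3): No match (2+3 = 5).
(7, 5): Match (7+5 = 12).
(6, 8): Match (6+8 = 14).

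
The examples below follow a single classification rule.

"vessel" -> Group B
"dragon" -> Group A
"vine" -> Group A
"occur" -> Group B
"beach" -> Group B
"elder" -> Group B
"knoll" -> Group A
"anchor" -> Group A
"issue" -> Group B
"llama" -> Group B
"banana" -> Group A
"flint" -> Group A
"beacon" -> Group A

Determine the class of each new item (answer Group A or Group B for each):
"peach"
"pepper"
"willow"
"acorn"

Group B, Group B, Group B, Group A

A rule that fits every label: contains 'n' — true of each 'Group A' example, false of each 'Group B' one.
Group B: "peach", since no 'n'. Group B: "pepper", since no 'n'. Group B: "willow", since no 'n'. Group A: "acorn", since has 'n'.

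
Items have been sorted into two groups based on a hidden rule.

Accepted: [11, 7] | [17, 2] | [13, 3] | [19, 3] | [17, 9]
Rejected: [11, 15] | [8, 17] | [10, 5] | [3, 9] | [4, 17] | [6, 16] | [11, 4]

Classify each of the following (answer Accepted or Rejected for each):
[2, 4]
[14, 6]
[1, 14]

One predicate separates the groups cleanly: first > second AND sum ≥ 16.

Rejected, Accepted, Rejected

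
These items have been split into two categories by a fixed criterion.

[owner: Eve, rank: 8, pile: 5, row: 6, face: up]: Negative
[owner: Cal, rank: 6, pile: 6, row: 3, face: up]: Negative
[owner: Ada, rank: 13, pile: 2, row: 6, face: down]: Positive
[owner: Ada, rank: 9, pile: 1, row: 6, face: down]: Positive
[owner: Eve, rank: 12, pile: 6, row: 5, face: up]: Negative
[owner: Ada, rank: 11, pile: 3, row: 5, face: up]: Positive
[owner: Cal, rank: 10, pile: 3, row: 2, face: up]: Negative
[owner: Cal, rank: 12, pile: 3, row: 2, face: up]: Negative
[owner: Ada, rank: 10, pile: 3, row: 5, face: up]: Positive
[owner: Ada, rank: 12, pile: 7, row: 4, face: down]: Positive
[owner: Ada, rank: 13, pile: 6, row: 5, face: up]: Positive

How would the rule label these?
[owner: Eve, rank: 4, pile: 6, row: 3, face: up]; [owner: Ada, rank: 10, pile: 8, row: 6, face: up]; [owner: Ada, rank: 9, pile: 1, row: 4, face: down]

Negative, Positive, Positive

Rule: owner is Ada. This holds for each 'Positive' example and fails for each 'Negative' one.
[owner: Eve, rank: 4, pile: 6, row: 3, face: up]: owner is Eve — fails the rule, so Negative. [owner: Ada, rank: 10, pile: 8, row: 6, face: up]: owner is Ada — matches, so Positive. [owner: Ada, rank: 9, pile: 1, row: 4, face: down]: owner is Ada — matches, so Positive.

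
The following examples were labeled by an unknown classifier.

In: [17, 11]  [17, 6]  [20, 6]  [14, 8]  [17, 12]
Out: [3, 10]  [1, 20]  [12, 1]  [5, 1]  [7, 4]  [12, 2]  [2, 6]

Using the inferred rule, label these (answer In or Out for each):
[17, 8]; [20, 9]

In, In

All 'In' examples share one property — sum ≥ 22 — and every 'Out' example lacks it.
[17, 8] — 17+8 = 25, hence In.
[20, 9] — 20+9 = 29, hence In.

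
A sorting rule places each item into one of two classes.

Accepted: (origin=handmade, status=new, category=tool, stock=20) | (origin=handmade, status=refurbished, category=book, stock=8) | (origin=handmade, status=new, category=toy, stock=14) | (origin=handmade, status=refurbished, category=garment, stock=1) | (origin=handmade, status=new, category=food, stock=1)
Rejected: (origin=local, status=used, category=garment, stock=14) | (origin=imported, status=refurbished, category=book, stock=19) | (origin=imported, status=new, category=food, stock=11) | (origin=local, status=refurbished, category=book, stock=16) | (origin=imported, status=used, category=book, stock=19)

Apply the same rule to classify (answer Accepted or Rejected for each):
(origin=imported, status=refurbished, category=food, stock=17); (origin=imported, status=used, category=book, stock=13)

Rejected, Rejected

A rule that fits every label: origin is handmade — true of each 'Accepted' example, false of each 'Rejected' one.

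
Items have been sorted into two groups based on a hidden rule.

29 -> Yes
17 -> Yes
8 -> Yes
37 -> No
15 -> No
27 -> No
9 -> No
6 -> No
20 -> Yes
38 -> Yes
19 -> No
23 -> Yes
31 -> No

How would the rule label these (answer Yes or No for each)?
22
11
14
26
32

Comparing the two groups points to one rule — ≡ 2 (mod 3).

No, Yes, Yes, Yes, Yes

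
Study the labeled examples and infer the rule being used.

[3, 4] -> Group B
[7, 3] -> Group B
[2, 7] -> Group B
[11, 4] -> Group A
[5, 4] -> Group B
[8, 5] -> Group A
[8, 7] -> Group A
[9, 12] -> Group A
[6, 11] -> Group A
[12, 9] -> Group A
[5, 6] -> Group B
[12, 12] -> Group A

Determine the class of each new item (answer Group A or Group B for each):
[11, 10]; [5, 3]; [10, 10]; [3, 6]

Rule: sum ≥ 13. This holds for each 'Group A' example and fails for each 'Group B' one.
[11, 10]: 11+10 = 21, qualifies → Group A. [5, 3]: 5+3 = 8, does not fit → Group B. [10, 10]: 10+10 = 20, qualifies → Group A. [3, 6]: 3+6 = 9, does not fit → Group B.

Group A, Group B, Group A, Group B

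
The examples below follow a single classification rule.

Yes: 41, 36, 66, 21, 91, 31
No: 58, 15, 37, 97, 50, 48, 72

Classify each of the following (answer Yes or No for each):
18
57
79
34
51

Looking at the examples, the only property every 'Yes' case has and every 'No' case lacks is: ≡ 1 (mod 5).
No: 18, since 18 mod 5 = 3. No: 57, since 57 mod 5 = 2. No: 79, since 79 mod 5 = 4. No: 34, since 34 mod 5 = 4. Yes: 51, since 51 mod 5 = 1.

No, No, No, No, Yes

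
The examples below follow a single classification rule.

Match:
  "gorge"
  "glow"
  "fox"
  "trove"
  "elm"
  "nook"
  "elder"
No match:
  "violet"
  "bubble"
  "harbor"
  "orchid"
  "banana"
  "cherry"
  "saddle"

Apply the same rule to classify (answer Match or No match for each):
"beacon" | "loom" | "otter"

No match, Match, Match

The simplest hypothesis consistent with all the labels is: length ≤ 5.
"beacon" — length 6, hence No match. "loom" — length 4, hence Match. "otter" — length 5, hence Match.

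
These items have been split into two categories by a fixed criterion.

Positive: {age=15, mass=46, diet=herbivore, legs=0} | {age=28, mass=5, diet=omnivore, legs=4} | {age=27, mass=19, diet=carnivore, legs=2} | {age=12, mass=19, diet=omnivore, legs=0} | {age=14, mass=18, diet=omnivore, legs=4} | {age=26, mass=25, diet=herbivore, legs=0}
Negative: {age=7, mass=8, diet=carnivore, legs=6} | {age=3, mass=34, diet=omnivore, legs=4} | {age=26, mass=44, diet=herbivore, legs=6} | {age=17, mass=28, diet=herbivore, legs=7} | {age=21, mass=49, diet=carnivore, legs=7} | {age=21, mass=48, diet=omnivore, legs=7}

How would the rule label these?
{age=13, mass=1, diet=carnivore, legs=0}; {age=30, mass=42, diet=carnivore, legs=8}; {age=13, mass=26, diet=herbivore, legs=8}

Positive, Negative, Negative

Rule: age ≥ 7 AND legs ≤ 4. This holds for each 'Positive' example and fails for each 'Negative' one.
{age=13, mass=1, diet=carnivore, legs=0}: age = 13, legs = 0 — has this property, so Positive. {age=30, mass=42, diet=carnivore, legs=8}: age = 30, legs = 8 — does not pass, so Negative. {age=13, mass=26, diet=herbivore, legs=8}: age = 13, legs = 8 — does not pass, so Negative.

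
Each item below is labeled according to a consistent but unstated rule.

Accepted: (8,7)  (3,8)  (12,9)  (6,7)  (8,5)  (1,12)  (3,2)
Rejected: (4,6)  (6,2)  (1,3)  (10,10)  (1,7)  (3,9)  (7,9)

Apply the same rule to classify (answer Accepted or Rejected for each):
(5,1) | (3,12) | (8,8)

Rejected, Accepted, Rejected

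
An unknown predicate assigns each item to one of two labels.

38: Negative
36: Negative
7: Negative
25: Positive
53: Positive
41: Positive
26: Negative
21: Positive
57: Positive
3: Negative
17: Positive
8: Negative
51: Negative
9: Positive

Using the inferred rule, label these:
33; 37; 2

Positive, Positive, Negative

The classifier is using: ≡ 1 (mod 4).
Positive: 33, since 33 mod 4 = 1. Positive: 37, since 37 mod 4 = 1. Negative: 2, since 2 mod 4 = 2.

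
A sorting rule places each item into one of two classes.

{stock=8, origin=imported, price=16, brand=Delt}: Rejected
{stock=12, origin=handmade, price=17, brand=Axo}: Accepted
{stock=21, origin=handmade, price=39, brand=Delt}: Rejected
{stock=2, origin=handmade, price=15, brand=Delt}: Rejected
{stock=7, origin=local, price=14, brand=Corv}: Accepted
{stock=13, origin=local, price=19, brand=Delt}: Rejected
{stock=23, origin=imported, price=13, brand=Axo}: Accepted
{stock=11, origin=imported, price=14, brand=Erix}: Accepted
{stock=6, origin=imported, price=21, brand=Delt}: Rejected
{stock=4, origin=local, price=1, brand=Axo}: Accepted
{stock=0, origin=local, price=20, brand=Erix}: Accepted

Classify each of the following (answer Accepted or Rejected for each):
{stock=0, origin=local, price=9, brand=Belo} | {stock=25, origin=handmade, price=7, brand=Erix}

Accepted, Accepted

The classifier is using: brand is not Delt.
{stock=0, origin=local, price=9, brand=Belo} — brand is Belo, hence Accepted. {stock=25, origin=handmade, price=7, brand=Erix} — brand is Erix, hence Accepted.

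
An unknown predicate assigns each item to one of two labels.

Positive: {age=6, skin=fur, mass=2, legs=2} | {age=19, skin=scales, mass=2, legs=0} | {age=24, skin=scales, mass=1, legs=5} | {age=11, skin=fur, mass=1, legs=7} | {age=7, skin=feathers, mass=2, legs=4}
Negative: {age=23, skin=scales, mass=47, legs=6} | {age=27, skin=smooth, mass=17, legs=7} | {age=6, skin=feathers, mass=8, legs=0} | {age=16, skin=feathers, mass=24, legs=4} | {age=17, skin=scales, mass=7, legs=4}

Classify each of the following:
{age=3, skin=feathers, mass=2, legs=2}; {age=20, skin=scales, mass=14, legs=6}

Rule: mass ≤ 2. This holds for each 'Positive' example and fails for each 'Negative' one.
{age=3, skin=feathers, mass=2, legs=2} — mass = 2, hence Positive.
{age=20, skin=scales, mass=14, legs=6} — mass = 14, hence Negative.

Positive, Negative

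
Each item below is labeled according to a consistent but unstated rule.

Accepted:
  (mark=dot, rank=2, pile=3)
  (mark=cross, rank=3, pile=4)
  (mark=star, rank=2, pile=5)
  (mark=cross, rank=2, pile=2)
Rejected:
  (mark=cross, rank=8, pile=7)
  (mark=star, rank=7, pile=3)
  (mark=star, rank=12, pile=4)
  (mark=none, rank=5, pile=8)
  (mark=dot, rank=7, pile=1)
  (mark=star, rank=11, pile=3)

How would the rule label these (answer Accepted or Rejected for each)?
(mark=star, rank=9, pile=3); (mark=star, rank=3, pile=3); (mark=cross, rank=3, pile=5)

Rejected, Accepted, Accepted

The pattern is that an item is 'Accepted' exactly when: rank ≤ 3.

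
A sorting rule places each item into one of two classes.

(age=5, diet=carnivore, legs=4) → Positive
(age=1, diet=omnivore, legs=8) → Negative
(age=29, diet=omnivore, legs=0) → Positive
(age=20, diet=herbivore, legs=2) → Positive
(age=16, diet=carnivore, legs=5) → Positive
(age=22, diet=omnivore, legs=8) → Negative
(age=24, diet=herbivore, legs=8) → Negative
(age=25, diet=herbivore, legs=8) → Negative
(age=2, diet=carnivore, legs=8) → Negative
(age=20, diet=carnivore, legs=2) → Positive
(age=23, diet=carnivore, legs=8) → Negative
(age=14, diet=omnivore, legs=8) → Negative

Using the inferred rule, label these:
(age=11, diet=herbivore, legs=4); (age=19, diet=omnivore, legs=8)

Positive, Negative

One predicate separates the groups cleanly: legs ≤ 5.
Positive: (age=11, diet=herbivore, legs=4), since legs = 4. Negative: (age=19, diet=omnivore, legs=8), since legs = 8.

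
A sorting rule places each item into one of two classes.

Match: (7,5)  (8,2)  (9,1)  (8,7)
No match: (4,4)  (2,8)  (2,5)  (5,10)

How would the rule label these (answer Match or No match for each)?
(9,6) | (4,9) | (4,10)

Match, No match, No match

The classifier is using: first > second.
(9,6) — 9 > 6, hence Match.
(4,9) — 4 < 9, hence No match.
(4,10) — 4 < 10, hence No match.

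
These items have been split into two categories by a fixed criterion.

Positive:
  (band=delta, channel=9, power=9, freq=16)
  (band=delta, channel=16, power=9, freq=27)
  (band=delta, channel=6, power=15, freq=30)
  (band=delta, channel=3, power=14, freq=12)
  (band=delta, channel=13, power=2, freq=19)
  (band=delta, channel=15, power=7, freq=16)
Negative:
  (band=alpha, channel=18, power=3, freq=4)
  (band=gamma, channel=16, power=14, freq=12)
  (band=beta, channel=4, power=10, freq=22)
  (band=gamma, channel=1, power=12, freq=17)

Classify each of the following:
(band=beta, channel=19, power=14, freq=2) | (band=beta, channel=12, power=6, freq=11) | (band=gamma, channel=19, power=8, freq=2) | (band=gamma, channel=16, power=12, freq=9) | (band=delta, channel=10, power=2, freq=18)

Comparing the two groups points to one rule — band is delta.
(band=beta, channel=19, power=14, freq=2) → band is beta → Negative. (band=beta, channel=12, power=6, freq=11) → band is beta → Negative. (band=gamma, channel=19, power=8, freq=2) → band is gamma → Negative. (band=gamma, channel=16, power=12, freq=9) → band is gamma → Negative. (band=delta, channel=10, power=2, freq=18) → band is delta → Positive.

Negative, Negative, Negative, Negative, Positive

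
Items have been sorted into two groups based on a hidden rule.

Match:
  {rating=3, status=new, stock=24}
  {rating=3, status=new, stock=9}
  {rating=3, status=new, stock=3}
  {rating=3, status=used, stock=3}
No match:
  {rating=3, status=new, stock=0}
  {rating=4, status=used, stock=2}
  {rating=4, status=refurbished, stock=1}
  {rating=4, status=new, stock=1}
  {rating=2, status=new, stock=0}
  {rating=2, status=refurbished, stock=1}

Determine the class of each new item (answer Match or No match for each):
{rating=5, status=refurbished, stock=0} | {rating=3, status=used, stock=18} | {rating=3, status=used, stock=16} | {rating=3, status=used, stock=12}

The pattern is that an item is 'Match' exactly when: stock ≥ 3.
{rating=5, status=refurbished, stock=0}: stock = 0, does not fit → No match. {rating=3, status=used, stock=18}: stock = 18, checks out → Match. {rating=3, status=used, stock=16}: stock = 16, checks out → Match. {rating=3, status=used, stock=12}: stock = 12, checks out → Match.

No match, Match, Match, Match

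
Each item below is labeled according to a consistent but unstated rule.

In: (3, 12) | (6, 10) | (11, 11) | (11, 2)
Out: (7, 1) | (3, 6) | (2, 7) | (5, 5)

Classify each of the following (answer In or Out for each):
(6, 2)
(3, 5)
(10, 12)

One predicate separates the groups cleanly: sum ≥ 13.
(6, 2): 6+2 = 8, fails the rule → Out.
(3, 5): 3+5 = 8, fails the rule → Out.
(10, 12): 10+12 = 22, qualifies → In.

Out, Out, In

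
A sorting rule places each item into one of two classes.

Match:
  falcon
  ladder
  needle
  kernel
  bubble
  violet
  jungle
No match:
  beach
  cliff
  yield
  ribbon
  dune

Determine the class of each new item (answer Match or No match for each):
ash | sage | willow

The distinguishing property — even length AND contains 'l' — holds for all the 'Match' cases and none of the 'No match' cases.
ash — length 3, no 'l', hence No match.
sage — length 4, no 'l', hence No match.
willow — length 6, has 'l', hence Match.

No match, No match, Match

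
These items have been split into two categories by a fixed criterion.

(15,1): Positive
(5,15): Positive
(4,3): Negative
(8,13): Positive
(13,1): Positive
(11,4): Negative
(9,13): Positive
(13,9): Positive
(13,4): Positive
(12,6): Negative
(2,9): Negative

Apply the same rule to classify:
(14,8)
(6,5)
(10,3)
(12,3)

Positive, Negative, Negative, Negative

The pattern is that an item is 'Positive' exactly when: max ≥ 13.
(14,8): Positive (max 14). (6,5): Negative (max 6). (10,3): Negative (max 10). (12,3): Negative (max 12).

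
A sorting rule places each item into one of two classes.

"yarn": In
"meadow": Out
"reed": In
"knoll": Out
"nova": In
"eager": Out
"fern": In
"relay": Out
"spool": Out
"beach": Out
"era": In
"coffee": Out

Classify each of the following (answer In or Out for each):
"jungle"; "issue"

Out, Out

The rule appears to be: length ≤ 4.
"jungle" — length 6, hence Out. "issue" — length 5, hence Out.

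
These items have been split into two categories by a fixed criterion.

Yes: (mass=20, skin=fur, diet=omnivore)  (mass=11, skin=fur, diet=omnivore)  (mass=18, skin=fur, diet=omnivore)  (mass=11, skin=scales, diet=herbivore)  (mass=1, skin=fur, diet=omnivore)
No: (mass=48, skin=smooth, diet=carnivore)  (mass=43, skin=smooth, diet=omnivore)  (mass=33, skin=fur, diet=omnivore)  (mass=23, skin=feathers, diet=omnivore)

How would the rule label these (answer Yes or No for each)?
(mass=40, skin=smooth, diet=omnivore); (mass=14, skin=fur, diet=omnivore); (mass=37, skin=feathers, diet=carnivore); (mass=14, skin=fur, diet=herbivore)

No, Yes, No, Yes

The rule appears to be: mass ≤ 20.
(mass=40, skin=smooth, diet=omnivore): mass = 40 — fails this test, so No.
(mass=14, skin=fur, diet=omnivore): mass = 14 — matches, so Yes.
(mass=37, skin=feathers, diet=carnivore): mass = 37 — fails this test, so No.
(mass=14, skin=fur, diet=herbivore): mass = 14 — matches, so Yes.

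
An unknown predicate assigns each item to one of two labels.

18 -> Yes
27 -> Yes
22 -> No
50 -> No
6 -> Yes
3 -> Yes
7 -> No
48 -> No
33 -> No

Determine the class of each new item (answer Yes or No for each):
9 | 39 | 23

The common property of the 'Yes' items is: multiple of 3 AND at most 27. No 'No' item has it.

Yes, No, No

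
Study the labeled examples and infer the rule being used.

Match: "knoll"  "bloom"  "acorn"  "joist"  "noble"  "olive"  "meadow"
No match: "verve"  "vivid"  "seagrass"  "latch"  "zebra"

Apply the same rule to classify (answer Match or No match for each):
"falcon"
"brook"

Match, Match

The distinguishing property — contains 'o' — holds for all the 'Match' cases and none of the 'No match' cases.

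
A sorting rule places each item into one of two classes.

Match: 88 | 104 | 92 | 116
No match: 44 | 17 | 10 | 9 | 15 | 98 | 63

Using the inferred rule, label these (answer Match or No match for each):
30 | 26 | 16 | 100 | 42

No match, No match, No match, Match, No match

'Match' ⟺ multiple of 4 AND at least 63.
30: 30 = 4·7 + 2, 30 < 63 — doesn't qualify, so No match. 26: 26 = 4·6 + 2, 26 < 63 — doesn't qualify, so No match. 16: 16 = 4·4, 16 < 63 — doesn't qualify, so No match. 100: 100 = 4·25, 100 ≥ 63 — passes, so Match. 42: 42 = 4·10 + 2, 42 < 63 — doesn't qualify, so No match.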